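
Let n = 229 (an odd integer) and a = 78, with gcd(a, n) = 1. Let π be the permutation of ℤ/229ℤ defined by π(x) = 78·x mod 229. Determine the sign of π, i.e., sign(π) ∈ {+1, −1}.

+1

Start at x=212: 212 → 48 → 80 → 57 → 95 → 82 → 213 → … (one orbit).
3 cycles of lengths [114, 114, 1].
sign(π) = (−1)^{n − #cycles} = (−1)^{229−3} = (−1)^226 = +1.
The Jacobi symbol (78|229) = +1 (Zolotarev) agrees.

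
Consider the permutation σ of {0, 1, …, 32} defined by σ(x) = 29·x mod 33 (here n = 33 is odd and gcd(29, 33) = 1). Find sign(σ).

Trace 4: π^k(4) = [4, 17, 31, 8, 1, 29, 16] for k=0..6.
5 cycles of lengths [10, 10, 10, 2, 1].
With 5 cycles on 33 points, sign = (−1)^{33−5} = +1.
Via Zolotarev, sign(π_{29}) = (29|33) = +1.

+1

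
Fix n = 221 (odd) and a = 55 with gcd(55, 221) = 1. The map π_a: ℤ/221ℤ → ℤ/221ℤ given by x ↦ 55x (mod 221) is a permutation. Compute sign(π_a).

+1

Orbit of 152 under x↦55x: [152, 183, 120, 191, 118, 81, 35]… (length divides ord_221(55)).
Cycle lengths of π_55 on ℤ/221ℤ: [12, 12, 12, 12, 12, 12, 12, 12, 12, 12, 12, 12, 12, 12, 12, 12, 4, 4, 4, 4, 3, 3, 3, 3, 1]; 25 cycles in total.
sign(π) = (−1)^{n − #cycles} = (−1)^{221−25} = (−1)^196 = +1.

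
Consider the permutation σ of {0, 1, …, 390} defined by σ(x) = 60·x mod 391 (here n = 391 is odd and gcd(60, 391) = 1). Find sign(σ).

-1

Trace 332: π^k(332) = [332, 370, 304, 254, 382, 242, 53] for k=0..6.
Cycle lengths of π_60 on ℤ/391ℤ: [88, 88, 88, 88, 22, 8, 8, 1]; 8 cycles in total.
sign(π) = (−1)^{n − #cycles} = (−1)^{391−8} = (−1)^383 = -1.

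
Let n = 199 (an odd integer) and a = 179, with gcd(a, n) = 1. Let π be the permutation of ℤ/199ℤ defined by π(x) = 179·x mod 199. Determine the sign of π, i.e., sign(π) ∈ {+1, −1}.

-1

Trace 96: π^k(96) = [96, 70, 192, 140, 185, 81, 171] for k=0..6.
Decompose π into cycles: lengths [198, 1] (2 cycles, including the fixed point 0).
Σ(ℓ_i−1) = 199−2 = 197; sign = (−1)^197 = -1.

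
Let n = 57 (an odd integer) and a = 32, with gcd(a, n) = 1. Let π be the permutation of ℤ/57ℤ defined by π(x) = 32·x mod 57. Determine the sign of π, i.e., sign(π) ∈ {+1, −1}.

Orbit of 32 under x↦32x: [32, 55, 50, 4, 14, 49, 29]… (length divides ord_57(32)).
Cycle type of π: 18×3 + 2 + 1; total 5 cycles.
Σ(ℓ_i−1) = 57−5 = 52; sign = (−1)^52 = +1.
The Jacobi symbol (32|57) = +1 (Zolotarev) agrees.

+1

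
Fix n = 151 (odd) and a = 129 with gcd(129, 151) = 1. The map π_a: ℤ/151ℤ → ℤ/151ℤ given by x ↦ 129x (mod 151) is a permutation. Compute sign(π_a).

-1

Start at x=72: 72 → 77 → 118 → 122 → 34 → 7 → 148 → … (one orbit).
π_129 has 2 disjoint cycles with lengths [150, 1] on {0,…,150}.
With 2 cycles on 151 points, sign = (−1)^{151−2} = -1.
Zolotarev: (129|151) = -1, matching the cycle-count sign.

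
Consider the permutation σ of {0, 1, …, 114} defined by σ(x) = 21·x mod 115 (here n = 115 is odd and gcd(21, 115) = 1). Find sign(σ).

Start at x=71: 71 → 111 → 31 → 76 → 101 → 51 → 36 → … (one orbit).
The orbit structure of x ↦ 21x mod 115: 10 orbits of sizes [22, 22, 22, 22, 22, 1, 1, 1, 1, 1].
115 − 10 = 105 transpositions; sign(π) = (−1)^105 = -1.

-1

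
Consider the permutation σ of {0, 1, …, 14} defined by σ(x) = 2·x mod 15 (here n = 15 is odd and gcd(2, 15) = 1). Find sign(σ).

+1

Orbit of 4 under x↦2x: [4, 8, 1, 2]… (length divides ord_15(2)).
5 cycles of lengths [4, 4, 4, 2, 1].
n − c = 15 − 5 = 10; sign = (−1)^10 = +1.
Zolotarev: (2|15) = +1, matching the cycle-count sign.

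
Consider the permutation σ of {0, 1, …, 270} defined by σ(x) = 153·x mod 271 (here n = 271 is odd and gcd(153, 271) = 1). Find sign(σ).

+1

Start at x=110: 110 → 28 → 219 → 174 → 64 → 36 → 88 → … (one orbit).
π_153 has 3 disjoint cycles with lengths [135, 135, 1] on {0,…,270}.
With 3 cycles on 271 points, sign = (−1)^{271−3} = +1.
Zolotarev: (153|271) = +1, matching the cycle-count sign.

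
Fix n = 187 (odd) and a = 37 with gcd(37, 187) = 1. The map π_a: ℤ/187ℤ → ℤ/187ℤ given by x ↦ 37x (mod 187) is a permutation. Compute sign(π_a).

Trace 49: π^k(49) = [49, 130, 135, 133, 59, 126, 174] for k=0..6.
Cycle lengths of π_37 on ℤ/187ℤ: [80, 80, 16, 5, 5, 1]; 6 cycles in total.
6 cycles on 187: each ℓ→(−1)^(ℓ−1), product (−1)^181 = -1.

-1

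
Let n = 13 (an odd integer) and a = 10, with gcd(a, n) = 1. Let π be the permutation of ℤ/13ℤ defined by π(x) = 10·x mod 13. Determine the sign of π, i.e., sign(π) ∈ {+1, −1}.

Orbit of 3 under x↦10x: [3, 4, 1, 10, 9, 12]… (length divides ord_13(10)).
3 cycles of lengths [6, 6, 1].
n − c = 13 − 3 = 10; sign = (−1)^10 = +1.
Via Zolotarev, sign(π_{10}) = (10|13) = +1.

+1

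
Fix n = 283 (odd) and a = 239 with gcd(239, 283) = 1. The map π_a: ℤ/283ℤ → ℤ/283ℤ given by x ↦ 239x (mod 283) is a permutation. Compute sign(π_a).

Trace 1: π^k(1) = [1, 239, 238, 282, 44, 45] for k=0..5.
The orbit structure of x ↦ 239x mod 283: 48 orbits of sizes [6, 6, 6, 6, 6, 6, 6, 6, 6, 6, 6, 6, 6, 6, 6, 6, 6, 6, 6, 6, 6, 6, 6, 6, 6, 6, 6, 6, 6, 6, 6, 6, 6, 6, 6, 6, 6, 6, 6, 6, 6, 6, 6, 6, 6, 6, 6, 1].
sign(π) = (−1)^{n − #cycles} = (−1)^{283−48} = (−1)^235 = -1.

-1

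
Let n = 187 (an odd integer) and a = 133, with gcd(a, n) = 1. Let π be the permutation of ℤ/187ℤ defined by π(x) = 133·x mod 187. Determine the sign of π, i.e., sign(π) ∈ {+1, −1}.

-1

Orbit of 67 under x↦133x: [67, 122, 144, 78, 89, 56, 155]… (length divides ord_187(133)).
Cycle type of π: 16×11 + 1×11; total 22 cycles.
Σ(ℓ_i−1) = 187−22 = 165; sign = (−1)^165 = -1.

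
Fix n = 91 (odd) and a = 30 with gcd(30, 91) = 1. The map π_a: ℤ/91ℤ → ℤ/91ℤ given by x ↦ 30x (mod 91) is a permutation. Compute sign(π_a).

Orbit of 9 under x↦30x: [9, 88, 1, 30, 81, 64]… (length divides ord_91(30)).
17 cycles of lengths [6, 6, 6, 6, 6, 6, 6, 6, 6, 6, 6, 6, 6, 6, 3, 3, 1].
sign(π) = (−1)^{n − #cycles} = (−1)^{91−17} = (−1)^74 = +1.
Zolotarev: (30|91) = +1, matching the cycle-count sign.

+1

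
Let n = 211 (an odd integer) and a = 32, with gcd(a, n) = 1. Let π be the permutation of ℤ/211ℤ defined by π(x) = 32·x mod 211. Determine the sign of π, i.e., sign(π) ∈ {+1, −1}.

Start at x=54: 54 → 40 → 14 → 26 → 199 → 38 → 161 → … (one orbit).
π_32 has 6 disjoint cycles with lengths [42, 42, 42, 42, 42, 1] on {0,…,210}.
211 − 6 = 205 transpositions; sign(π) = (−1)^205 = -1.

-1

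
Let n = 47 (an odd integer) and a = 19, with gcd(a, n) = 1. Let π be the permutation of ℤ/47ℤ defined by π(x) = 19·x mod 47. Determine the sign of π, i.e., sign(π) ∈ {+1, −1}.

-1

Trace 11: π^k(11) = [11, 21, 23, 14, 31, 25, 5] for k=0..6.
Cycle lengths of π_19 on ℤ/47ℤ: [46, 1]; 2 cycles in total.
sign(π) = (−1)^{n − #cycles} = (−1)^{47−2} = (−1)^45 = -1.
Zolotarev: (19|47) = -1, matching the cycle-count sign.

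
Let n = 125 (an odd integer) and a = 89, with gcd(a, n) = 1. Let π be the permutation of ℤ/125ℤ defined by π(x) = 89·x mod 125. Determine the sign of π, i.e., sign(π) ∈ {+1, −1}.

Trace 44: π^k(44) = [44, 41, 24, 11, 104, 6, 34] for k=0..6.
Cycle type of π: 50×2 + 10×2 + 2×2 + 1; total 7 cycles.
n − c = 125 − 7 = 118; sign = (−1)^118 = +1.

+1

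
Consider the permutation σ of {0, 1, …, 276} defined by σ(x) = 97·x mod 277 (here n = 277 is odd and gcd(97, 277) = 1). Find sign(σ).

-1

Orbit of 37 under x↦97x: [37, 265, 221, 108, 227, 136, 173]… (length divides ord_277(97)).
Cycle type of π: 276 + 1; total 2 cycles.
Σ(ℓ_i−1) = 277−2 = 275; sign = (−1)^275 = -1.
(97|277)_J = -1 (Zolotarev's lemma cross-check).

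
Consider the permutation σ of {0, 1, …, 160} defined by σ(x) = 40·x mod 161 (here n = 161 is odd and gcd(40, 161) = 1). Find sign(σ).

Start at x=103: 103 → 95 → 97 → 16 → 157 → 1 → 40 → … (one orbit).
Cycle type of π: 66×2 + 22 + 6 + 1; total 5 cycles.
n − c = 161 − 5 = 156; sign = (−1)^156 = +1.

+1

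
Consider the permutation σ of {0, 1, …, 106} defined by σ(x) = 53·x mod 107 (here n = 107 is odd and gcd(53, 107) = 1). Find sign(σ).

+1

Orbit of 16 under x↦53x: [16, 99, 4, 105, 1, 53, 27]… (length divides ord_107(53)).
Cycle lengths of π_53 on ℤ/107ℤ: [53, 53, 1]; 3 cycles in total.
107 − 3 = 104 transpositions; sign(π) = (−1)^104 = +1.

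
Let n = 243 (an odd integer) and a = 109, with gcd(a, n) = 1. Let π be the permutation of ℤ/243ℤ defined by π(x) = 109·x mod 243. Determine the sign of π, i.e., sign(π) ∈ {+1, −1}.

+1

Orbit of 28 under x↦109x: [28, 136, 1, 109, 217, 82, 190]… (length divides ord_243(109)).
π_109 has 63 disjoint cycles with lengths [9, 9, 9, 9, 9, 9, 9, 9, 9, 9, 9, 9, 9, 9, 9, 9, 9, 9, 3, 3, 3, 3, 3, 3, 3, 3, 3, 3, 3, 3, 3, 3, 3, 3, 3, 3, 1, 1, 1, 1, 1, 1, 1, 1, 1, 1, 1, 1, 1, 1, 1, 1, 1, 1, 1, 1, 1, 1, 1, 1, 1, 1, 1] on {0,…,242}.
63 cycles on 243: each ℓ→(−1)^(ℓ−1), product (−1)^180 = +1.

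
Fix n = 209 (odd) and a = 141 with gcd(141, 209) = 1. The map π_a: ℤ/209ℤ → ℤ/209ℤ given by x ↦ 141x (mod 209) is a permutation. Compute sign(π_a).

Trace 144: π^k(144) = [144, 31, 191, 179, 159, 56, 163] for k=0..6.
The orbit structure of x ↦ 141x mod 209: 12 orbits of sizes [30, 30, 30, 30, 30, 30, 6, 6, 6, 5, 5, 1].
Σ(ℓ_i−1) = 209−12 = 197; sign = (−1)^197 = -1.
(141|209)_J = -1 (Zolotarev's lemma cross-check).

-1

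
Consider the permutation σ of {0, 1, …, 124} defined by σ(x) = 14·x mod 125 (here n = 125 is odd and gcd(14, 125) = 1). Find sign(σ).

Start at x=114: 114 → 96 → 94 → 66 → 49 → 61 → 104 → … (one orbit).
Cycle type of π: 50×2 + 10×2 + 2×2 + 1; total 7 cycles.
Σ(ℓ_i−1) = 125−7 = 118; sign = (−1)^118 = +1.
The Jacobi symbol (14|125) = +1 (Zolotarev) agrees.

+1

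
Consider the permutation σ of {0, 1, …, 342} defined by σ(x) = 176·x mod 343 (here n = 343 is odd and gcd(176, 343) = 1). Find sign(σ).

Start at x=323: 323 → 253 → 281 → 64 → 288 → 267 → 1 → … (one orbit).
Decompose π into cycles: lengths [49, 49, 49, 49, 49, 49, 7, 7, 7, 7, 7, 7, 1, 1, 1, 1, 1, 1, 1] (19 cycles, including the fixed point 0).
343 − 19 = 324 transpositions; sign(π) = (−1)^324 = +1.

+1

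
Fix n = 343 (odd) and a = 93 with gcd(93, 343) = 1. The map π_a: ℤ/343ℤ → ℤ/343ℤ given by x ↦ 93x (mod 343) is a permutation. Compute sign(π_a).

Orbit of 316 under x↦93x: [316, 233, 60, 92, 324, 291, 309]… (length divides ord_343(93)).
The orbit structure of x ↦ 93x mod 343: 7 orbits of sizes [147, 147, 21, 21, 3, 3, 1].
Σ(ℓ_i−1) = 343−7 = 336; sign = (−1)^336 = +1.
Zolotarev: (93|343) = +1, matching the cycle-count sign.

+1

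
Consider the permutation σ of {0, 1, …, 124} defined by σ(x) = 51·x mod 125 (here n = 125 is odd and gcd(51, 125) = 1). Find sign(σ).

Start at x=101: 101 → 26 → 76 → 1 → 51 → 101 (one orbit).
π_51 has 45 disjoint cycles with lengths [5, 5, 5, 5, 5, 5, 5, 5, 5, 5, 5, 5, 5, 5, 5, 5, 5, 5, 5, 5, 1, 1, 1, 1, 1, 1, 1, 1, 1, 1, 1, 1, 1, 1, 1, 1, 1, 1, 1, 1, 1, 1, 1, 1, 1] on {0,…,124}.
Σ(ℓ_i−1) = 125−45 = 80; sign = (−1)^80 = +1.

+1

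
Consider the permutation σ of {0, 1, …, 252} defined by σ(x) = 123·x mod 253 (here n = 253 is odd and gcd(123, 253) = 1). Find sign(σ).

-1

Trace 167: π^k(167) = [167, 48, 85, 82, 219, 119, 216] for k=0..6.
Cycle type of π: 110×2 + 11×2 + 10 + 1; total 6 cycles.
Σ(ℓ_i−1) = 253−6 = 247; sign = (−1)^247 = -1.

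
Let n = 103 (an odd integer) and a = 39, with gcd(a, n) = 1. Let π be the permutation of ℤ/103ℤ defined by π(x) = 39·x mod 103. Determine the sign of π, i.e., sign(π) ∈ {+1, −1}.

-1

Trace 95: π^k(95) = [95, 100, 89, 72, 27, 23, 73] for k=0..6.
Cycle lengths of π_39 on ℤ/103ℤ: [34, 34, 34, 1]; 4 cycles in total.
n − c = 103 − 4 = 99; sign = (−1)^99 = -1.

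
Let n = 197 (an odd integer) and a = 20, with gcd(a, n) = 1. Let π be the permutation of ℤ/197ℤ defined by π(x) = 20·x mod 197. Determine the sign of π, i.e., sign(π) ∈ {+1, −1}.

Orbit of 6 under x↦20x: [6, 120, 36, 129, 19, 183, 114]… (length divides ord_197(20)).
The orbit structure of x ↦ 20x mod 197: 8 orbits of sizes [28, 28, 28, 28, 28, 28, 28, 1].
With 8 cycles on 197 points, sign = (−1)^{197−8} = -1.

-1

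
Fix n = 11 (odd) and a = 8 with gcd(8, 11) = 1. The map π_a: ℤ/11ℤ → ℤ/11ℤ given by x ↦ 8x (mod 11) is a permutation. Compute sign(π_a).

-1

Orbit of 7 under x↦8x: [7, 1, 8, 9, 6, 4, 10]… (length divides ord_11(8)).
The orbit structure of x ↦ 8x mod 11: 2 orbits of sizes [10, 1].
n − c = 11 − 2 = 9; sign = (−1)^9 = -1.
(8|11)_J = -1 (Zolotarev's lemma cross-check).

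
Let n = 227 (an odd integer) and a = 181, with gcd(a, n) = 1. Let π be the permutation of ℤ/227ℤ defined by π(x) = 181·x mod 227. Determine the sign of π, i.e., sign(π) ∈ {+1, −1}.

Orbit of 207 under x↦181x: [207, 12, 129, 195, 110, 161, 85]… (length divides ord_227(181)).
The orbit structure of x ↦ 181x mod 227: 3 orbits of sizes [113, 113, 1].
n − c = 227 − 3 = 224; sign = (−1)^224 = +1.
The Jacobi symbol (181|227) = +1 (Zolotarev) agrees.

+1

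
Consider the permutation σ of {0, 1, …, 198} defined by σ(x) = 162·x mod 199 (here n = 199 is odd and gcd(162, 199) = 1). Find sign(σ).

Start at x=180: 180 → 106 → 58 → 43 → 1 → 162 → 175 → … (one orbit).
23 cycles of lengths [9, 9, 9, 9, 9, 9, 9, 9, 9, 9, 9, 9, 9, 9, 9, 9, 9, 9, 9, 9, 9, 9, 1].
23 cycles on 199: each ℓ→(−1)^(ℓ−1), product (−1)^176 = +1.

+1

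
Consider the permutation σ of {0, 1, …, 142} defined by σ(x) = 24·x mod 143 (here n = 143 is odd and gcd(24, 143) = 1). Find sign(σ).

+1

Orbit of 18 under x↦24x: [18, 3, 72, 12, 2, 48, 8]… (length divides ord_143(24)).
Cycle type of π: 60×2 + 12 + 10 + 1; total 5 cycles.
143 − 5 = 138 transpositions; sign(π) = (−1)^138 = +1.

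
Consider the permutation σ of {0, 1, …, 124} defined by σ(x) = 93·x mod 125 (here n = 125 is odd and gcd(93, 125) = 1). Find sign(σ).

Start at x=82: 82 → 1 → 93 → 24 → 107 → 76 → 68 → … (one orbit).
12 cycles of lengths [20, 20, 20, 20, 20, 4, 4, 4, 4, 4, 4, 1].
n − c = 125 − 12 = 113; sign = (−1)^113 = -1.

-1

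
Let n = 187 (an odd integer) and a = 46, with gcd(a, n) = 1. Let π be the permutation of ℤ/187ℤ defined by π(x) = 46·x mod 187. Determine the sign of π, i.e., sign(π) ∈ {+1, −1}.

+1

Trace 182: π^k(182) = [182, 144, 79, 81, 173, 104, 109] for k=0..6.
Decompose π into cycles: lengths [80, 80, 16, 10, 1] (5 cycles, including the fixed point 0).
Σ(ℓ_i−1) = 187−5 = 182; sign = (−1)^182 = +1.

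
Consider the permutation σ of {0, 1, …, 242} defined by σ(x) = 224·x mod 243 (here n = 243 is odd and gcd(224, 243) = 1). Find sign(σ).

Trace 100: π^k(100) = [100, 44, 136, 89, 10, 53, 208] for k=0..6.
The orbit structure of x ↦ 224x mod 243: 14 orbits of sizes [54, 54, 54, 18, 18, 18, 6, 6, 6, 2, 2, 2, 2, 1].
sign(π) = (−1)^{n − #cycles} = (−1)^{243−14} = (−1)^229 = -1.

-1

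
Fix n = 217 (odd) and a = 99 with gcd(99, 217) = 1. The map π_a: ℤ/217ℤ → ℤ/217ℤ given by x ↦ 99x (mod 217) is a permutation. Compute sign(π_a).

-1

Orbit of 211 under x↦99x: [211, 57, 1, 99, 36, 92]… (length divides ord_217(99)).
42 cycles of lengths [6, 6, 6, 6, 6, 6, 6, 6, 6, 6, 6, 6, 6, 6, 6, 6, 6, 6, 6, 6, 6, 6, 6, 6, 6, 6, 6, 6, 6, 6, 6, 6, 6, 6, 6, 1, 1, 1, 1, 1, 1, 1].
With 42 cycles on 217 points, sign = (−1)^{217−42} = -1.
(99|217)_J = -1 (Zolotarev's lemma cross-check).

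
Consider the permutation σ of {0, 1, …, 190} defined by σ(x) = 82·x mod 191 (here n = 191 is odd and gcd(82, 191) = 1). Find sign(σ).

-1

Orbit of 82 under x↦82x: [82, 39, 142, 184, 190, 109, 152]… (length divides ord_191(82)).
Decompose π into cycles: lengths [10, 10, 10, 10, 10, 10, 10, 10, 10, 10, 10, 10, 10, 10, 10, 10, 10, 10, 10, 1] (20 cycles, including the fixed point 0).
20 cycles on 191: each ℓ→(−1)^(ℓ−1), product (−1)^171 = -1.
Zolotarev: (82|191) = -1, matching the cycle-count sign.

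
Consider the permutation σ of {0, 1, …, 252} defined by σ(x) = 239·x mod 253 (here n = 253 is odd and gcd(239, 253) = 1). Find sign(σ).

-1

Orbit of 101 under x↦239x: [101, 104, 62, 144, 8, 141, 50]… (length divides ord_253(239)).
Decompose π into cycles: lengths [110, 110, 11, 11, 10, 1] (6 cycles, including the fixed point 0).
Σ(ℓ_i−1) = 253−6 = 247; sign = (−1)^247 = -1.
Check: (239/253) = -1 by Zolotarev.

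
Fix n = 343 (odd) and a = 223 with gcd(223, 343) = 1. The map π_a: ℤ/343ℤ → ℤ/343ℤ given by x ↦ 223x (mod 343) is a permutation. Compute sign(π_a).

Start at x=57: 57 → 20 → 1 → 223 → 337 → 34 → 36 → … (one orbit).
Decompose π into cycles: lengths [98, 98, 98, 14, 14, 14, 2, 2, 2, 1] (10 cycles, including the fixed point 0).
sign(π) = (−1)^{n − #cycles} = (−1)^{343−10} = (−1)^333 = -1.
Check: (223/343) = -1 by Zolotarev.

-1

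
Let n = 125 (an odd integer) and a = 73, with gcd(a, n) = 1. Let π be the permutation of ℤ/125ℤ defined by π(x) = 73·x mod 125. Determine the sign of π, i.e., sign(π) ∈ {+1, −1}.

-1

Orbit of 108 under x↦73x: [108, 9, 32, 86, 28, 44, 87]… (length divides ord_125(73)).
π_73 has 4 disjoint cycles with lengths [100, 20, 4, 1] on {0,…,124}.
With 4 cycles on 125 points, sign = (−1)^{125−4} = -1.
The Jacobi symbol (73|125) = -1 (Zolotarev) agrees.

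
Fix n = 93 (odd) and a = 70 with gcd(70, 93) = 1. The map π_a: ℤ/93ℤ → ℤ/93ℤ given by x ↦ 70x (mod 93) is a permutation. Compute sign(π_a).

Trace 4: π^k(4) = [4, 1, 70, 64, 16] for k=0..4.
Decompose π into cycles: lengths [5, 5, 5, 5, 5, 5, 5, 5, 5, 5, 5, 5, 5, 5, 5, 5, 5, 5, 1, 1, 1] (21 cycles, including the fixed point 0).
93 − 21 = 72 transpositions; sign(π) = (−1)^72 = +1.

+1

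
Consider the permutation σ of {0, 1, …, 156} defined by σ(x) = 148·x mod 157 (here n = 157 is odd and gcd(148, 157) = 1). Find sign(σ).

+1

Start at x=101: 101 → 33 → 17 → 4 → 121 → 10 → 67 → … (one orbit).
Cycle lengths of π_148 on ℤ/157ℤ: [78, 78, 1]; 3 cycles in total.
With 3 cycles on 157 points, sign = (−1)^{157−3} = +1.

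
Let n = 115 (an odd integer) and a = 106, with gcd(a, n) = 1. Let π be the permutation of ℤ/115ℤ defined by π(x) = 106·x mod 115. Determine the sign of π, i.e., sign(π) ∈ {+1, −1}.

-1

Orbit of 36 under x↦106x: [36, 21, 41, 91, 101, 11, 16]… (length divides ord_115(106)).
π_106 has 10 disjoint cycles with lengths [22, 22, 22, 22, 22, 1, 1, 1, 1, 1] on {0,…,114}.
115 − 10 = 105 transpositions; sign(π) = (−1)^105 = -1.
Zolotarev: (106|115) = -1, matching the cycle-count sign.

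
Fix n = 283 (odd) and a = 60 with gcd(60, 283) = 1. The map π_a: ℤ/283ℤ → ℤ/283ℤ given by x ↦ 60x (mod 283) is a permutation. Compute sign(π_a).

Start at x=281: 281 → 163 → 158 → 141 → 253 → 181 → 106 → … (one orbit).
Cycle lengths of π_60 on ℤ/283ℤ: [47, 47, 47, 47, 47, 47, 1]; 7 cycles in total.
283 − 7 = 276 transpositions; sign(π) = (−1)^276 = +1.
Check: (60/283) = +1 by Zolotarev.

+1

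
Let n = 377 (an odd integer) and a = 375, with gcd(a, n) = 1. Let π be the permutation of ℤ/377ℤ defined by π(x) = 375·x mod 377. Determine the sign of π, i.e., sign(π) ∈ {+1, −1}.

Start at x=179: 179 → 19 → 339 → 76 → 225 → 304 → 146 → … (one orbit).
The orbit structure of x ↦ 375x mod 377: 7 orbits of sizes [84, 84, 84, 84, 28, 12, 1].
sign(π) = (−1)^{n − #cycles} = (−1)^{377−7} = (−1)^370 = +1.
Check: (375/377) = +1 by Zolotarev.

+1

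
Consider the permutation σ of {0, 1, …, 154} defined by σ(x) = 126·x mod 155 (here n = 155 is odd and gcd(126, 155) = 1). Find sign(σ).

Orbit of 66 under x↦126x: [66, 101, 16, 1, 126]… (length divides ord_155(126)).
The orbit structure of x ↦ 126x mod 155: 35 orbits of sizes [5, 5, 5, 5, 5, 5, 5, 5, 5, 5, 5, 5, 5, 5, 5, 5, 5, 5, 5, 5, 5, 5, 5, 5, 5, 5, 5, 5, 5, 5, 1, 1, 1, 1, 1].
With 35 cycles on 155 points, sign = (−1)^{155−35} = +1.
Via Zolotarev, sign(π_{126}) = (126|155) = +1.

+1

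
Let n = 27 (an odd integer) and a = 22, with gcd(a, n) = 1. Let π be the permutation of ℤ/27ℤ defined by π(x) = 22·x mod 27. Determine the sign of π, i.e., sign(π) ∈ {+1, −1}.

Start at x=22: 22 → 25 → 10 → 4 → 7 → 19 → 13 → … (one orbit).
Decompose π into cycles: lengths [9, 9, 3, 3, 1, 1, 1] (7 cycles, including the fixed point 0).
n − c = 27 − 7 = 20; sign = (−1)^20 = +1.

+1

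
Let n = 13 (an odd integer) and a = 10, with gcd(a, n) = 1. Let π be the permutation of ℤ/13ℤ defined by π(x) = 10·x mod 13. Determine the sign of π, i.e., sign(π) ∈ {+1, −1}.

+1

Trace 1: π^k(1) = [1, 10, 9, 12, 3, 4] for k=0..5.
π_10 has 3 disjoint cycles with lengths [6, 6, 1] on {0,…,12}.
n − c = 13 − 3 = 10; sign = (−1)^10 = +1.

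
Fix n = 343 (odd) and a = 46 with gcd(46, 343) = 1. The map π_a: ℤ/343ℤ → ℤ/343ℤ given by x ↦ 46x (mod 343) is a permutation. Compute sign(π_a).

Start at x=92: 92 → 116 → 191 → 211 → 102 → 233 → 85 → … (one orbit).
π_46 has 7 disjoint cycles with lengths [147, 147, 21, 21, 3, 3, 1] on {0,…,342}.
n − c = 343 − 7 = 336; sign = (−1)^336 = +1.
Zolotarev: (46|343) = +1, matching the cycle-count sign.

+1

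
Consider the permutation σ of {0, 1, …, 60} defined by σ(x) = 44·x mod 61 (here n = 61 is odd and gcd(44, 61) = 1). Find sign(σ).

-1

Start at x=46: 46 → 11 → 57 → 7 → 3 → 10 → 13 → … (one orbit).
Cycle lengths of π_44 on ℤ/61ℤ: [60, 1]; 2 cycles in total.
With 2 cycles on 61 points, sign = (−1)^{61−2} = -1.
Zolotarev: (44|61) = -1, matching the cycle-count sign.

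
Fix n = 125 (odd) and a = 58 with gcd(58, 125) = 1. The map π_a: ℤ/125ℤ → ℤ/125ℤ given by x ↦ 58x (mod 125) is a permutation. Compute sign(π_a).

-1

Orbit of 93 under x↦58x: [93, 19, 102, 41, 3, 49, 92]… (length divides ord_125(58)).
The orbit structure of x ↦ 58x mod 125: 4 orbits of sizes [100, 20, 4, 1].
Σ(ℓ_i−1) = 125−4 = 121; sign = (−1)^121 = -1.
Zolotarev: (58|125) = -1, matching the cycle-count sign.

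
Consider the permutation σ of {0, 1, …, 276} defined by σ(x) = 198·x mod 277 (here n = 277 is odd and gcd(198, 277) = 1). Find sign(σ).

+1

Start at x=274: 274 → 237 → 113 → 214 → 268 → 157 → 62 → … (one orbit).
Cycle lengths of π_198 on ℤ/277ℤ: [138, 138, 1]; 3 cycles in total.
277 − 3 = 274 transpositions; sign(π) = (−1)^274 = +1.
The Jacobi symbol (198|277) = +1 (Zolotarev) agrees.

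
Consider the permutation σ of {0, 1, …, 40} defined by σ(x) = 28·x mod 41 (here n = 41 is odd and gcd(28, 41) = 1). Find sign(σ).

Start at x=38: 38 → 39 → 26 → 31 → 7 → 32 → 35 → … (one orbit).
2 cycles of lengths [40, 1].
n − c = 41 − 2 = 39; sign = (−1)^39 = -1.
(28|41)_J = -1 (Zolotarev's lemma cross-check).

-1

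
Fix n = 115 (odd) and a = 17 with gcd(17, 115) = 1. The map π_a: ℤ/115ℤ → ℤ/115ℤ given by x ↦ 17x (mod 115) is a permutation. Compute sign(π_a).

+1

Trace 112: π^k(112) = [112, 64, 53, 96, 22, 29, 33] for k=0..6.
Cycle lengths of π_17 on ℤ/115ℤ: [44, 44, 22, 4, 1]; 5 cycles in total.
Σ(ℓ_i−1) = 115−5 = 110; sign = (−1)^110 = +1.
Zolotarev: (17|115) = +1, matching the cycle-count sign.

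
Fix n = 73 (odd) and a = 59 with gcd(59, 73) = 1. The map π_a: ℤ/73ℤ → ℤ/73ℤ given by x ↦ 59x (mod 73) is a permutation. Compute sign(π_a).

Orbit of 63 under x↦59x: [63, 67, 11, 65, 39, 38, 52]… (length divides ord_73(59)).
2 cycles of lengths [72, 1].
With 2 cycles on 73 points, sign = (−1)^{73−2} = -1.
(59|73)_J = -1 (Zolotarev's lemma cross-check).

-1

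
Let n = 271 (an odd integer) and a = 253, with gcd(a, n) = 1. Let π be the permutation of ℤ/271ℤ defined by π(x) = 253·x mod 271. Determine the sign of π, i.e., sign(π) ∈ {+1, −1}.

Orbit of 242 under x↦253x: [242, 251, 89, 24, 110, 188, 139]… (length divides ord_271(253)).
Decompose π into cycles: lengths [270, 1] (2 cycles, including the fixed point 0).
Σ(ℓ_i−1) = 271−2 = 269; sign = (−1)^269 = -1.
Zolotarev: (253|271) = -1, matching the cycle-count sign.

-1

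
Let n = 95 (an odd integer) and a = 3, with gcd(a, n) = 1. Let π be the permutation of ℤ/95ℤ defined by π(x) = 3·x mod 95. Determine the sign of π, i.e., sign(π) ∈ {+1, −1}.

+1

Trace 64: π^k(64) = [64, 2, 6, 18, 54, 67, 11] for k=0..6.
Decompose π into cycles: lengths [36, 36, 18, 4, 1] (5 cycles, including the fixed point 0).
With 5 cycles on 95 points, sign = (−1)^{95−5} = +1.
Check: (3/95) = +1 by Zolotarev.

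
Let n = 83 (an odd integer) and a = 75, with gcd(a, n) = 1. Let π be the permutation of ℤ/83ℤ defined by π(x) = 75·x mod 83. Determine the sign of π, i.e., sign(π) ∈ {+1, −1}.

+1

Orbit of 65 under x↦75x: [65, 61, 10, 3, 59, 26, 41]… (length divides ord_83(75)).
π_75 has 3 disjoint cycles with lengths [41, 41, 1] on {0,…,82}.
83 − 3 = 80 transpositions; sign(π) = (−1)^80 = +1.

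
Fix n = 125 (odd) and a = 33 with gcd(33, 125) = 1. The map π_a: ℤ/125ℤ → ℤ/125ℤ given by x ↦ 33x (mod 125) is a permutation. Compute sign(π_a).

Orbit of 88 under x↦33x: [88, 29, 82, 81, 48, 84, 22]… (length divides ord_125(33)).
The orbit structure of x ↦ 33x mod 125: 4 orbits of sizes [100, 20, 4, 1].
Σ(ℓ_i−1) = 125−4 = 121; sign = (−1)^121 = -1.
(33|125)_J = -1 (Zolotarev's lemma cross-check).

-1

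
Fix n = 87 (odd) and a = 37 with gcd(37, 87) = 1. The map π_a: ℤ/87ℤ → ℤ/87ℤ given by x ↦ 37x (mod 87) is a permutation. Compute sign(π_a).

Trace 19: π^k(19) = [19, 7, 85, 13, 46, 49, 73] for k=0..6.
The orbit structure of x ↦ 37x mod 87: 6 orbits of sizes [28, 28, 28, 1, 1, 1].
6 cycles on 87: each ℓ→(−1)^(ℓ−1), product (−1)^81 = -1.
Check: (37/87) = -1 by Zolotarev.

-1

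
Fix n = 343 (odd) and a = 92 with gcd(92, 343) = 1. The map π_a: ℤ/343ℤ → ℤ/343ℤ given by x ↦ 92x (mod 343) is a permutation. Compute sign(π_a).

+1

Trace 337: π^k(337) = [337, 134, 323, 218, 162, 155, 197] for k=0..6.
Cycle type of π: 49×6 + 7×6 + 1×7; total 19 cycles.
With 19 cycles on 343 points, sign = (−1)^{343−19} = +1.
Via Zolotarev, sign(π_{92}) = (92|343) = +1.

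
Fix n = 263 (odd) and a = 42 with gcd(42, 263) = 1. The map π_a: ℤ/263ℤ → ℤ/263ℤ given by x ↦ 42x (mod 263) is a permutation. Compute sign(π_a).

-1

Start at x=42: 42 → 186 → 185 → 143 → 220 → 35 → 155 → … (one orbit).
Decompose π into cycles: lengths [262, 1] (2 cycles, including the fixed point 0).
n − c = 263 − 2 = 261; sign = (−1)^261 = -1.
Zolotarev: (42|263) = -1, matching the cycle-count sign.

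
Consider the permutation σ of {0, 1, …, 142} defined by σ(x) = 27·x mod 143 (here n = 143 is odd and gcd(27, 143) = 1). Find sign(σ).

Trace 53: π^k(53) = [53, 1, 27, 14, 92] for k=0..4.
Cycle type of π: 5×26 + 1×13; total 39 cycles.
n − c = 143 − 39 = 104; sign = (−1)^104 = +1.

+1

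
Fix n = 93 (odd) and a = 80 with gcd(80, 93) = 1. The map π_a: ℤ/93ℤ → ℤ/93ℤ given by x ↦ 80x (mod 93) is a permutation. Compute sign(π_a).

Start at x=2: 2 → 67 → 59 → 70 → 20 → 19 → 32 → … (one orbit).
6 cycles of lengths [30, 30, 15, 15, 2, 1].
sign(π) = (−1)^{n − #cycles} = (−1)^{93−6} = (−1)^87 = -1.

-1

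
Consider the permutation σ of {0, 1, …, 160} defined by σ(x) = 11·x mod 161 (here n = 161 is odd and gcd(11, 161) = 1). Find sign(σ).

Trace 67: π^k(67) = [67, 93, 57, 144, 135, 36, 74] for k=0..6.
Cycle lengths of π_11 on ℤ/161ℤ: [66, 66, 22, 3, 3, 1]; 6 cycles in total.
sign(π) = (−1)^{n − #cycles} = (−1)^{161−6} = (−1)^155 = -1.
(11|161)_J = -1 (Zolotarev's lemma cross-check).

-1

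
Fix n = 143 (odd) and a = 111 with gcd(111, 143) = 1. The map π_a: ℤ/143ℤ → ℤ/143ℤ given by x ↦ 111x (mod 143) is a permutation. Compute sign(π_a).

Start at x=111: 111 → 23 → 122 → 100 → 89 → 12 → 45 → … (one orbit).
Cycle lengths of π_111 on ℤ/143ℤ: [12, 12, 12, 12, 12, 12, 12, 12, 12, 12, 12, 1, 1, 1, 1, 1, 1, 1, 1, 1, 1, 1]; 22 cycles in total.
With 22 cycles on 143 points, sign = (−1)^{143−22} = -1.
(111|143)_J = -1 (Zolotarev's lemma cross-check).

-1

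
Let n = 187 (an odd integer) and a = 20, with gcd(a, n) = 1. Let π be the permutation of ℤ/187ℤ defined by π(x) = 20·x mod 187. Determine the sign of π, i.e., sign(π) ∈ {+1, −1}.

-1

Start at x=56: 56 → 185 → 147 → 135 → 82 → 144 → 75 → … (one orbit).
Cycle lengths of π_20 on ℤ/187ℤ: [80, 80, 16, 5, 5, 1]; 6 cycles in total.
With 6 cycles on 187 points, sign = (−1)^{187−6} = -1.
(20|187)_J = -1 (Zolotarev's lemma cross-check).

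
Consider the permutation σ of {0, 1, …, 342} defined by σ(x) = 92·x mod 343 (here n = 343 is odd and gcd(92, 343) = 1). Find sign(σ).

+1

Orbit of 85 under x↦92x: [85, 274, 169, 113, 106, 148, 239]… (length divides ord_343(92)).
19 cycles of lengths [49, 49, 49, 49, 49, 49, 7, 7, 7, 7, 7, 7, 1, 1, 1, 1, 1, 1, 1].
343 − 19 = 324 transpositions; sign(π) = (−1)^324 = +1.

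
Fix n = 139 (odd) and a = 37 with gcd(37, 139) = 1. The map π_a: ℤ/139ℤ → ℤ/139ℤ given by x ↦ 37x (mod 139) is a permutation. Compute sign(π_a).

+1

Orbit of 89 under x↦37x: [89, 96, 77, 69, 51, 80, 41]… (length divides ord_139(37)).
π_37 has 3 disjoint cycles with lengths [69, 69, 1] on {0,…,138}.
With 3 cycles on 139 points, sign = (−1)^{139−3} = +1.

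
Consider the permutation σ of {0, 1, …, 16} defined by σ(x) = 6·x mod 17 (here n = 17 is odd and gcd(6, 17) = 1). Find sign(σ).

-1

Start at x=14: 14 → 16 → 11 → 15 → 5 → 13 → 10 → … (one orbit).
Decompose π into cycles: lengths [16, 1] (2 cycles, including the fixed point 0).
2 cycles on 17: each ℓ→(−1)^(ℓ−1), product (−1)^15 = -1.
Check: (6/17) = -1 by Zolotarev.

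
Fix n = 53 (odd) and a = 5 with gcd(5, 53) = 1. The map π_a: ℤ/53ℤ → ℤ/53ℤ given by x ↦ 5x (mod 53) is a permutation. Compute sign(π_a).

Orbit of 34 under x↦5x: [34, 11, 2, 10, 50, 38, 31]… (length divides ord_53(5)).
Cycle lengths of π_5 on ℤ/53ℤ: [52, 1]; 2 cycles in total.
sign(π) = (−1)^{n − #cycles} = (−1)^{53−2} = (−1)^51 = -1.
Check: (5/53) = -1 by Zolotarev.

-1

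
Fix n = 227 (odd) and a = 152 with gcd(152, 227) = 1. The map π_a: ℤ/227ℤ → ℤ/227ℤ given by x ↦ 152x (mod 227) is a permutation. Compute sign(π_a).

-1

Orbit of 24 under x↦152x: [24, 16, 162, 108, 72, 48, 32]… (length divides ord_227(152)).
Cycle type of π: 226 + 1; total 2 cycles.
227 − 2 = 225 transpositions; sign(π) = (−1)^225 = -1.
Check: (152/227) = -1 by Zolotarev.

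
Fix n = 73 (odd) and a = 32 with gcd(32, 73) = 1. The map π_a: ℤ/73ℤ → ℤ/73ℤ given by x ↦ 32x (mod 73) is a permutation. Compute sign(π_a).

+1

Start at x=2: 2 → 64 → 4 → 55 → 8 → 37 → 16 → … (one orbit).
9 cycles of lengths [9, 9, 9, 9, 9, 9, 9, 9, 1].
73 − 9 = 64 transpositions; sign(π) = (−1)^64 = +1.
Check: (32/73) = +1 by Zolotarev.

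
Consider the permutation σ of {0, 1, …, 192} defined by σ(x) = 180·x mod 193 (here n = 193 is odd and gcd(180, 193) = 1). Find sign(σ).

Orbit of 180 under x↦180x: [180, 169, 119, 190, 39, 72, 29]… (length divides ord_193(180)).
Cycle lengths of π_180 on ℤ/193ℤ: [64, 64, 64, 1]; 4 cycles in total.
Σ(ℓ_i−1) = 193−4 = 189; sign = (−1)^189 = -1.
Zolotarev: (180|193) = -1, matching the cycle-count sign.

-1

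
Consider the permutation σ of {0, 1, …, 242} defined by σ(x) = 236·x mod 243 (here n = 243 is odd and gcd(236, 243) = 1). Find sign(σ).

Trace 158: π^k(158) = [158, 109, 209, 238, 35, 241, 14] for k=0..6.
The orbit structure of x ↦ 236x mod 243: 6 orbits of sizes [162, 54, 18, 6, 2, 1].
Σ(ℓ_i−1) = 243−6 = 237; sign = (−1)^237 = -1.
Via Zolotarev, sign(π_{236}) = (236|243) = -1.

-1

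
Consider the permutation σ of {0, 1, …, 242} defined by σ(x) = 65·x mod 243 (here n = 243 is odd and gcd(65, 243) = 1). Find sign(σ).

-1

Orbit of 19 under x↦65x: [19, 20, 85, 179, 214, 59, 190]… (length divides ord_243(65)).
6 cycles of lengths [162, 54, 18, 6, 2, 1].
243 − 6 = 237 transpositions; sign(π) = (−1)^237 = -1.
The Jacobi symbol (65|243) = -1 (Zolotarev) agrees.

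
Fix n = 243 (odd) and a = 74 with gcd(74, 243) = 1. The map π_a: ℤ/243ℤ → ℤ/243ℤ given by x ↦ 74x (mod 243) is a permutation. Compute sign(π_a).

Orbit of 23 under x↦74x: [23, 1, 74, 130, 143, 133, 122]… (length divides ord_243(74)).
π_74 has 6 disjoint cycles with lengths [162, 54, 18, 6, 2, 1] on {0,…,242}.
With 6 cycles on 243 points, sign = (−1)^{243−6} = -1.
The Jacobi symbol (74|243) = -1 (Zolotarev) agrees.

-1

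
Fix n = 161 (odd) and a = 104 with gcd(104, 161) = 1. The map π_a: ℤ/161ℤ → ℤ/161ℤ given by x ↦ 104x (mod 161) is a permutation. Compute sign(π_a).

-1

Start at x=13: 13 → 64 → 55 → 85 → 146 → 50 → 48 → … (one orbit).
Cycle lengths of π_104 on ℤ/161ℤ: [22, 22, 22, 22, 22, 22, 11, 11, 2, 2, 2, 1]; 12 cycles in total.
With 12 cycles on 161 points, sign = (−1)^{161−12} = -1.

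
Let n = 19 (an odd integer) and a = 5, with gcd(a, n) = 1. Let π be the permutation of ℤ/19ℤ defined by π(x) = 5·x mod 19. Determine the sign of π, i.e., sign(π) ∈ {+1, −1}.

Orbit of 6 under x↦5x: [6, 11, 17, 9, 7, 16, 4]… (length divides ord_19(5)).
π_5 has 3 disjoint cycles with lengths [9, 9, 1] on {0,…,18}.
sign(π) = (−1)^{n − #cycles} = (−1)^{19−3} = (−1)^16 = +1.
The Jacobi symbol (5|19) = +1 (Zolotarev) agrees.

+1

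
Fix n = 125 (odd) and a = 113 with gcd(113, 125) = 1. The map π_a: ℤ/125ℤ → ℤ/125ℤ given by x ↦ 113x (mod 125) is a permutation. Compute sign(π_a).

Trace 46: π^k(46) = [46, 73, 124, 12, 106, 103, 14] for k=0..6.
The orbit structure of x ↦ 113x mod 125: 4 orbits of sizes [100, 20, 4, 1].
Σ(ℓ_i−1) = 125−4 = 121; sign = (−1)^121 = -1.

-1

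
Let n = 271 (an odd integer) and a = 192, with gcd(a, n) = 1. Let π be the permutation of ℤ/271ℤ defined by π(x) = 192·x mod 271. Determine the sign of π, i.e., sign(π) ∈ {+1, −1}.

Orbit of 69 under x↦192x: [69, 240, 10, 23, 80, 184, 98]… (length divides ord_271(192)).
Cycle type of π: 90×3 + 1; total 4 cycles.
n − c = 271 − 4 = 267; sign = (−1)^267 = -1.
(192|271)_J = -1 (Zolotarev's lemma cross-check).

-1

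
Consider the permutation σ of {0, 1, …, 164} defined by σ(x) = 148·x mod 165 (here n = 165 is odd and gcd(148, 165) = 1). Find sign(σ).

Orbit of 4 under x↦148x: [4, 97, 1, 148, 124, 37, 31]… (length divides ord_165(148)).
The orbit structure of x ↦ 148x mod 165: 18 orbits of sizes [20, 20, 20, 20, 20, 20, 5, 5, 5, 5, 5, 5, 4, 4, 4, 1, 1, 1].
Σ(ℓ_i−1) = 165−18 = 147; sign = (−1)^147 = -1.
Check: (148/165) = -1 by Zolotarev.

-1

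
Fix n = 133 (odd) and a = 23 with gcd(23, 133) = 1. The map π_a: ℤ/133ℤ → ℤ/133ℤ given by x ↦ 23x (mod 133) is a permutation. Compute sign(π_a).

+1

Trace 1: π^k(1) = [1, 23, 130, 64, 9, 74, 106] for k=0..6.
17 cycles of lengths [9, 9, 9, 9, 9, 9, 9, 9, 9, 9, 9, 9, 9, 9, 3, 3, 1].
17 cycles on 133: each ℓ→(−1)^(ℓ−1), product (−1)^116 = +1.
The Jacobi symbol (23|133) = +1 (Zolotarev) agrees.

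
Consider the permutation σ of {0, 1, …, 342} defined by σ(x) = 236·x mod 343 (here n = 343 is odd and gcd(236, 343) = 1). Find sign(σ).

-1

Start at x=38: 38 → 50 → 138 → 326 → 104 → 191 → 143 → … (one orbit).
The orbit structure of x ↦ 236x mod 343: 4 orbits of sizes [294, 42, 6, 1].
sign(π) = (−1)^{n − #cycles} = (−1)^{343−4} = (−1)^339 = -1.
Zolotarev: (236|343) = -1, matching the cycle-count sign.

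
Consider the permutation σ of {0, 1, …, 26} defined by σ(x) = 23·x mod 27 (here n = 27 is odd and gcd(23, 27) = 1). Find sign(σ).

Orbit of 11 under x↦23x: [11, 10, 14, 25, 8, 22, 20]… (length divides ord_27(23)).
Cycle lengths of π_23 on ℤ/27ℤ: [18, 6, 2, 1]; 4 cycles in total.
4 cycles on 27: each ℓ→(−1)^(ℓ−1), product (−1)^23 = -1.
Check: (23/27) = -1 by Zolotarev.

-1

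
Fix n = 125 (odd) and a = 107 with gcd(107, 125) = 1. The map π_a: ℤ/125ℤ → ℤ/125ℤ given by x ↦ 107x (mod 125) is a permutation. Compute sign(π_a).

-1

Start at x=76: 76 → 7 → 124 → 18 → 51 → 82 → 24 → … (one orbit).
Cycle lengths of π_107 on ℤ/125ℤ: [20, 20, 20, 20, 20, 4, 4, 4, 4, 4, 4, 1]; 12 cycles in total.
12 cycles on 125: each ℓ→(−1)^(ℓ−1), product (−1)^113 = -1.
The Jacobi symbol (107|125) = -1 (Zolotarev) agrees.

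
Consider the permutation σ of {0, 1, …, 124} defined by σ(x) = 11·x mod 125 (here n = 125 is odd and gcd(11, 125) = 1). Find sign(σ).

Trace 91: π^k(91) = [91, 1, 11, 121, 81, 16, 51] for k=0..6.
π_11 has 13 disjoint cycles with lengths [25, 25, 25, 25, 5, 5, 5, 5, 1, 1, 1, 1, 1] on {0,…,124}.
n − c = 125 − 13 = 112; sign = (−1)^112 = +1.
(11|125)_J = +1 (Zolotarev's lemma cross-check).

+1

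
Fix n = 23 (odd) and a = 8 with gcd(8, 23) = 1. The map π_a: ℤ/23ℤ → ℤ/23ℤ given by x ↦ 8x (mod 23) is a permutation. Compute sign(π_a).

Start at x=1: 1 → 8 → 18 → 6 → 2 → 16 → 13 → … (one orbit).
Cycle type of π: 11×2 + 1; total 3 cycles.
n − c = 23 − 3 = 20; sign = (−1)^20 = +1.
The Jacobi symbol (8|23) = +1 (Zolotarev) agrees.

+1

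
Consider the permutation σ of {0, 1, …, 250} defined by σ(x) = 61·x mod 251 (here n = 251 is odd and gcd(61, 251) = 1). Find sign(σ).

-1

Start at x=159: 159 → 161 → 32 → 195 → 98 → 205 → 206 → … (one orbit).
The orbit structure of x ↦ 61x mod 251: 2 orbits of sizes [250, 1].
sign(π) = (−1)^{n − #cycles} = (−1)^{251−2} = (−1)^249 = -1.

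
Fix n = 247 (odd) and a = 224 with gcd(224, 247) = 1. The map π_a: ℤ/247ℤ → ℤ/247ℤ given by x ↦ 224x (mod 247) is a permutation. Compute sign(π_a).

Orbit of 120 under x↦224x: [120, 204, 1, 224, 35, 183, 237]… (length divides ord_247(224)).
18 cycles of lengths [18, 18, 18, 18, 18, 18, 18, 18, 18, 18, 18, 18, 18, 3, 3, 3, 3, 1].
sign(π) = (−1)^{n − #cycles} = (−1)^{247−18} = (−1)^229 = -1.
Zolotarev: (224|247) = -1, matching the cycle-count sign.

-1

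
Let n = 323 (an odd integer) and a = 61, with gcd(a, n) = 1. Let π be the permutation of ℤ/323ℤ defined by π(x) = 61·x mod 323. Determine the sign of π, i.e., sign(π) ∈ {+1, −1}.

-1

Trace 201: π^k(201) = [201, 310, 176, 77, 175, 16, 7] for k=0..6.
Cycle lengths of π_61 on ℤ/323ℤ: [144, 144, 16, 9, 9, 1]; 6 cycles in total.
6 cycles on 323: each ℓ→(−1)^(ℓ−1), product (−1)^317 = -1.
(61|323)_J = -1 (Zolotarev's lemma cross-check).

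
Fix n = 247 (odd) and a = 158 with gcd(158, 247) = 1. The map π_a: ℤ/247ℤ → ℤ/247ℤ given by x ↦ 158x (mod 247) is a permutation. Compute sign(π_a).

-1

Trace 220: π^k(220) = [220, 180, 35, 96, 101, 150, 235] for k=0..6.
Cycle type of π: 36×6 + 12 + 9×2 + 1; total 10 cycles.
247 − 10 = 237 transpositions; sign(π) = (−1)^237 = -1.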